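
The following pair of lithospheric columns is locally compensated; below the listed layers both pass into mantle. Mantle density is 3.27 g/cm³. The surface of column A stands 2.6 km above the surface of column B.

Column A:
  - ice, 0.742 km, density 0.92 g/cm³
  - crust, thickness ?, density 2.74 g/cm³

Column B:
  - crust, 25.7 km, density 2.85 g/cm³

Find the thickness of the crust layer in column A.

Take the compensation level at the base of the deeper column (depth z_c below the surface of column A) and equate Σ ρ_i t_i down to z_c; mantle fills any gap and the z_c terms cancel.
Column A: 0.742×0.92 + x×2.74 + (z_c − 0.742 − x)×3.27
Column B: 2.6×0 + 25.7×2.85 + (z_c − 2.6 − 25.7)×3.27
The z_c×3.27 term appears on both sides and cancels. Collect the known terms of each column as K = Σ(ρt)_known − 3.27 × (depth of known layers): K_A = 0.68264 − 3.27×0.742 = −1.7437; K_B = 73.245 − 3.27×(2.6 + 25.7) = −19.296.
Balance: K_A − x×(3.27 − 2.74) = K_B, so x = (K_A − K_B)/(3.27 − 2.74) = 17.5523/0.53 = 33.1 km.

33.1 km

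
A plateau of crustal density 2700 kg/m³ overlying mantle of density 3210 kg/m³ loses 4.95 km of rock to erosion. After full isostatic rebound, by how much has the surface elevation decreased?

Rebound u = e ρ_c/ρ_m = 4.95 km × 2700/3210 = 4.164 km.
Net surface drop = e − u = 4.95 km − 4.164 km = e (ρ_m − ρ_c)/ρ_m = 0.786 km.

0.786 km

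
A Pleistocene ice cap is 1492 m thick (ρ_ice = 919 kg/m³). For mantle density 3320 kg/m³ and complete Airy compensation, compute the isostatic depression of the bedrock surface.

Equating mass per unit area of the two columns: the ice load ρ_ice t is balanced by mantle displaced below, ρ_m s.
s = t ρ_ice / ρ_m = 1492 m × 919/3320 = 413 m.

413 m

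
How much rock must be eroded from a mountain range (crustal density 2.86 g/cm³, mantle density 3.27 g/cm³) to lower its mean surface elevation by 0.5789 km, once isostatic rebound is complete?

4.62 km

Net drop Δ = e − u = e − e ρ_c/ρ_m = e (ρ_m − ρ_c)/ρ_m.
e = Δ ρ_m/(ρ_m − ρ_c) = 0.5789 km × 3.27/0.41 = 4.62 km.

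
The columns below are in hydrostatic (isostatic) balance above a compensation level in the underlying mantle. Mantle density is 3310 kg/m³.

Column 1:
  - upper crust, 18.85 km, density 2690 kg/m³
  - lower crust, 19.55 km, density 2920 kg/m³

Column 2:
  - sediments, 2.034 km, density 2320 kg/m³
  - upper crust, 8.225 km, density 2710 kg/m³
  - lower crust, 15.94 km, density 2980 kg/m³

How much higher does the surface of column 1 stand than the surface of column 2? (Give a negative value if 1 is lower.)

For any compensation level in the mantle, the mantle terms cancel and isostasy reduces to e = (Σt_1 − Σt_2) − (Σ(ρt)_1 − Σ(ρt)_2) / ρ_m.
Σt_1 = 38.4 km; Σt_2 = 26.199 km; Σ(ρt)_1 = 107792.5; Σ(ρt)_2 = 74509.83 (in km·kg/m³).
e = (38.4 − 26.199) − (107792.5 − 74509.83) / 3310 = 2.15 km.

2.15 km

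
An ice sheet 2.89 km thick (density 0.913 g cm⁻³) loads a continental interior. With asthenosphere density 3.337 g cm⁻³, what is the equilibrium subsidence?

Isostatic balance requires: the ice load ρ_ice t is balanced by mantle displaced below, ρ_m s.
s = t ρ_ice / ρ_m = 2.89 km × 0.913/3.337 = 0.791 km.

0.791 km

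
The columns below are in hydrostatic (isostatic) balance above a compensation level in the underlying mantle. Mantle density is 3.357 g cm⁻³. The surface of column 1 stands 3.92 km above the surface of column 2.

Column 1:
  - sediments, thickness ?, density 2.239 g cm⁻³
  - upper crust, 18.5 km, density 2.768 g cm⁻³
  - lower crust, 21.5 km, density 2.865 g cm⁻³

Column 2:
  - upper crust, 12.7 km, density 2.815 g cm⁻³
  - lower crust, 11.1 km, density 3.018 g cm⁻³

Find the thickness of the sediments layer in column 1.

2.09 km

Take the compensation level at the base of the deeper column (depth z_c below the surface of column 1) and equate Σ ρ_i t_i down to z_c; mantle fills any gap and the z_c terms cancel.
Column 1: x×2.239 + 18.5×2.768 + 21.5×2.865 + (z_c − 40 − x)×3.357
Column 2: 3.92×0 + 12.7×2.815 + 11.1×3.018 + (z_c − 3.92 − 23.8)×3.357
The z_c×3.357 term appears on both sides and cancels. Collect the known terms of each column as K = Σ(ρt)_known − 3.357 × (depth of known layers): K_1 = 112.8055 − 3.357×40 = −21.4745; K_2 = 69.2503 − 3.357×(3.92 + 23.8) = −23.80574.
Balance: K_1 − x×(3.357 − 2.239) = K_2, so x = (K_1 − K_2)/(3.357 − 2.239) = 2.33124/1.118 = 2.09 km.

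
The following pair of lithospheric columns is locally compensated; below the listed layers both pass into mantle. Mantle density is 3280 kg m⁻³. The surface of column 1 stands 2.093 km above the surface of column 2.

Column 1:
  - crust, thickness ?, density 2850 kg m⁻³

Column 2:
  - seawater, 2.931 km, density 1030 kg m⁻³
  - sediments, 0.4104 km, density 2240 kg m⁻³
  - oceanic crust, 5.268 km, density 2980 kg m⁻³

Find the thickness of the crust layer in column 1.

Take the compensation level at the base of the deeper column (depth z_c below the surface of column 1) and equate Σ ρ_i t_i down to z_c; mantle fills any gap and the z_c terms cancel.
Column 1: x×2850 + (z_c − 0 − x)×3280
Column 2: 2.093×0 + 2.931×1030 + 0.4104×2240 + 5.268×2980 + (z_c − 2.093 − 8.6094)×3280
The z_c×3280 term appears on both sides and cancels. Collect the known terms of each column as K = Σ(ρt)_known − 3280 × (depth of known layers): K_1 = 0 − 3280×0 = 0; K_2 = 19636.866 − 3280×(2.093 + 8.6094) = −15467.006.
Balance: K_1 − x×(3280 − 2850) = K_2, so x = (K_1 − K_2)/(3280 − 2850) = 15467/430 = 36 km.

36 km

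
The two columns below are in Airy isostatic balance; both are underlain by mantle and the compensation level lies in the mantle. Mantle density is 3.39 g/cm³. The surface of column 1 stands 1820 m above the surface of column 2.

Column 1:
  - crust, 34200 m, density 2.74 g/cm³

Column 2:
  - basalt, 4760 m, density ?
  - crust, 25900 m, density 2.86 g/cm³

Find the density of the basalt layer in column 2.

Take the compensation level at the base of the deeper column (depth z_c below the surface of column 1) and equate Σ ρ_i t_i down to z_c; mantle fills any gap and the z_c terms cancel.
Column 1: 34200×2.74 + (z_c − 34200)×3.39
Column 2: 1820×0 + 4760×ρ + 25900×2.86 + (z_c − 1820 − 30660)×3.39
The z_c×3.39 term appears on both sides and cancels. Collect the known terms of each column as K = Σ(ρt)_known − 3.39 × (depth of known layers): K_1 = 93708 − 3.39×34200 = −22230; K_2 = 74074 − 3.39×(1820 + 30660) = −36033.2.
Balance: K_1 = K_2 + 4760×ρ, so ρ = (K_1 − K_2)/4760 = 13803.2/4760 = 2.9 g/cm³.

2.9 g/cm³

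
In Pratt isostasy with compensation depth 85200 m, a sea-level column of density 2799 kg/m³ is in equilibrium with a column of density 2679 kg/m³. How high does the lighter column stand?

ρ_ref D = ρ (D + h) → h = D (ρ_ref − ρ)/ρ.
h = 85200 m × (2799 − 2679)/2679 = 3820 m.

3820 m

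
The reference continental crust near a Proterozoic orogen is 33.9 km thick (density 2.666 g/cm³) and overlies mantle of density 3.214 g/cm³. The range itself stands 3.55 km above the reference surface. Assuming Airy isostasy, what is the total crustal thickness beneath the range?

54.7 km

Root depth r = h ρ_c / (ρ_m − ρ_c) = 3.55 km × 2.666 / 0.548 = 17.27 km.
Total thickness = T + h + r = 33.9 km + 3.55 km + 17.27 km = 54.7 km.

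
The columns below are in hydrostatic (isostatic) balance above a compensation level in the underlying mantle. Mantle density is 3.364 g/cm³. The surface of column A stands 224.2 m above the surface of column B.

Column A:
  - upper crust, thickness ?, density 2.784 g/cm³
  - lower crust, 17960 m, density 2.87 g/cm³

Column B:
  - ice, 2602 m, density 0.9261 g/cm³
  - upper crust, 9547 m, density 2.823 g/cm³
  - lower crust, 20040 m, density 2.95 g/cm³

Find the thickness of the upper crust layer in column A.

20100 m

Take the compensation level at the base of the deeper column (depth z_c below the surface of column A) and equate Σ ρ_i t_i down to z_c; mantle fills any gap and the z_c terms cancel.
Column A: x×2.784 + 17960×2.87 + (z_c − 17960 − x)×3.364
Column B: 224.2×0 + 2602×0.9261 + 9547×2.823 + 20040×2.95 + (z_c − 224.2 − 32189)×3.364
The z_c×3.364 term appears on both sides and cancels. Collect the known terms of each column as K = Σ(ρt)_known − 3.364 × (depth of known layers): K_A = 51545.2 − 3.364×17960 = −8872.24; K_B = 88478.8932 − 3.364×(224.2 + 32189) = −20559.1116.
Balance: K_A − x×(3.364 − 2.784) = K_B, so x = (K_A − K_B)/(3.364 − 2.784) = 11686.9/0.58 = 20100 m.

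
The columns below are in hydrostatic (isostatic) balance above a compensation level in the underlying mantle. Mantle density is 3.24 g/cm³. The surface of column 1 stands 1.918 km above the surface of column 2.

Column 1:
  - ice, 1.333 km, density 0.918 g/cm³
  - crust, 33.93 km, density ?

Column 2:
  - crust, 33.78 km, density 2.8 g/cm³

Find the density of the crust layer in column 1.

2.71 g/cm³

Take the compensation level at the base of the deeper column (depth z_c below the surface of column 1) and equate Σ ρ_i t_i down to z_c; mantle fills any gap and the z_c terms cancel.
Column 1: 1.333×0.918 + 33.93×ρ + (z_c − 35.263)×3.24
Column 2: 1.918×0 + 33.78×2.8 + (z_c − 1.918 − 33.78)×3.24
The z_c×3.24 term appears on both sides and cancels. Collect the known terms of each column as K = Σ(ρt)_known − 3.24 × (depth of known layers): K_1 = 1.223694 − 3.24×35.263 = −113.028426; K_2 = 94.584 − 3.24×(1.918 + 33.78) = −21.07752.
Balance: K_1 + 33.93×ρ = K_2, so ρ = (K_2 − K_1)/33.93 = 91.9509/33.93 = 2.71 g/cm³.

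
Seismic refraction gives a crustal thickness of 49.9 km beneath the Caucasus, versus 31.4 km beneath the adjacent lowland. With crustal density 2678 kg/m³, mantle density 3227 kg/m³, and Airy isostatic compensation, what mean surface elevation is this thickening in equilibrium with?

Excess crust Δ = 49.9 km − 31.4 km = 18.5 km, split between elevation h and root r with h + r = Δ.
Airy balance ρ_c h = (ρ_m − ρ_c) r gives r = h ρ_c/(ρ_m − ρ_c), so h (1 + ρ_c/(ρ_m − ρ_c)) = Δ, i.e. h = Δ (ρ_m − ρ_c)/ρ_m.
h = 18.5 km × 549/3227 = 3.15 km.

3.15 km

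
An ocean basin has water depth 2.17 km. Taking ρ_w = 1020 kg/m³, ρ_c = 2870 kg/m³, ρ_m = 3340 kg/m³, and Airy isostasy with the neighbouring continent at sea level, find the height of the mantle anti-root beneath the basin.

8.54 km

For local isostatic compensation: replacing crust with seawater at the top is compensated by replacing crust with mantle at the base: d (ρ_c − ρ_w) = a (ρ_m − ρ_c).
a = d (ρ_c − ρ_w)/(ρ_m − ρ_c) = 2.17 km × 1850/470 = 8.54 km.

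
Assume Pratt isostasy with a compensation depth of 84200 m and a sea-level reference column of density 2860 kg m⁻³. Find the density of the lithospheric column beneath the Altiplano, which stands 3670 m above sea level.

2740 kg m⁻³

Pratt balance: ρ_ref D = ρ (D + h).
ρ = ρ_ref D/(D + h) = 2860 × 84200 m/(84200 m + 3670 m) = 2740 kg m⁻³.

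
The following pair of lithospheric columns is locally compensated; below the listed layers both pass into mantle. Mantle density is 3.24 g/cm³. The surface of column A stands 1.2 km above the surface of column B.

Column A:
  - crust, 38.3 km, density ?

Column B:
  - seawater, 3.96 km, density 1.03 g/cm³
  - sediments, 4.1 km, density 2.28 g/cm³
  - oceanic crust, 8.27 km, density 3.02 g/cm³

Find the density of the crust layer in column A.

2.76 g/cm³

Take the compensation level at the base of the deeper column (depth z_c below the surface of column A) and equate Σ ρ_i t_i down to z_c; mantle fills any gap and the z_c terms cancel.
Column A: 38.3×ρ + (z_c − 38.3)×3.24
Column B: 1.2×0 + 3.96×1.03 + 4.1×2.28 + 8.27×3.02 + (z_c − 1.2 − 16.33)×3.24
The z_c×3.24 term appears on both sides and cancels. Collect the known terms of each column as K = Σ(ρt)_known − 3.24 × (depth of known layers): K_A = 0 − 3.24×38.3 = −124.092; K_B = 38.4022 − 3.24×(1.2 + 16.33) = −18.395.
Balance: K_A + 38.3×ρ = K_B, so ρ = (K_B − K_A)/38.3 = 105.697/38.3 = 2.76 g/cm³.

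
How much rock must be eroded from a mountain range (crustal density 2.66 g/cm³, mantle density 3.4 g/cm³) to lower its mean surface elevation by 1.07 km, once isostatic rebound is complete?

4.92 km

Net drop Δ = e − u = e − e ρ_c/ρ_m = e (ρ_m − ρ_c)/ρ_m.
e = Δ ρ_m/(ρ_m − ρ_c) = 1.07 km × 3.4/0.74 = 4.92 km.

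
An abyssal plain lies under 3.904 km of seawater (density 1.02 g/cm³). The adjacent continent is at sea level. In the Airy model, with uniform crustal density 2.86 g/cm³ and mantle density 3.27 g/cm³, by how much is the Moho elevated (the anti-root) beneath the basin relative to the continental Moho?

For local isostatic compensation: replacing crust with seawater at the top is compensated by replacing crust with mantle at the base: d (ρ_c − ρ_w) = a (ρ_m − ρ_c).
a = d (ρ_c − ρ_w)/(ρ_m − ρ_c) = 3.904 km × 1.84/0.41 = 17.5 km.

17.5 km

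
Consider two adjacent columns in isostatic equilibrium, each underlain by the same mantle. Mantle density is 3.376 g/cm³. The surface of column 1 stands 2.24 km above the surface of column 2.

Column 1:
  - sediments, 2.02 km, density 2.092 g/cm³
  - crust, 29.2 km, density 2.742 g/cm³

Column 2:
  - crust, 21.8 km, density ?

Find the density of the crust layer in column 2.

2.75 g/cm³

Take the compensation level at the base of the deeper column (depth z_c below the surface of column 1) and equate Σ ρ_i t_i down to z_c; mantle fills any gap and the z_c terms cancel.
Column 1: 2.02×2.092 + 29.2×2.742 + (z_c − 31.22)×3.376
Column 2: 2.24×0 + 21.8×ρ + (z_c − 2.24 − 21.8)×3.376
The z_c×3.376 term appears on both sides and cancels. Collect the known terms of each column as K = Σ(ρt)_known − 3.376 × (depth of known layers): K_1 = 84.29224 − 3.376×31.22 = −21.10648; K_2 = 0 − 3.376×(2.24 + 21.8) = −81.15904.
Balance: K_1 = K_2 + 21.8×ρ, so ρ = (K_1 − K_2)/21.8 = 60.0526/21.8 = 2.75 g/cm³.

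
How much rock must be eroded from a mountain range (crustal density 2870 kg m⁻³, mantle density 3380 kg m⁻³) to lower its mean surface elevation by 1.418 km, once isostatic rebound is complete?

Net drop Δ = e − u = e − e ρ_c/ρ_m = e (ρ_m − ρ_c)/ρ_m.
e = Δ ρ_m/(ρ_m − ρ_c) = 1.418 km × 3380/510 = 9.4 km.

9.4 km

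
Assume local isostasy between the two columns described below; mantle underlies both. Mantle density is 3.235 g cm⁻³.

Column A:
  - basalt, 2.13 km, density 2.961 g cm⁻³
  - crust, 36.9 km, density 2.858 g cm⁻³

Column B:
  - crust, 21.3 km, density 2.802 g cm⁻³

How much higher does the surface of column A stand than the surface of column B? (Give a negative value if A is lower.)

For any compensation level in the mantle, the mantle terms cancel and isostasy reduces to e = (Σt_A − Σt_B) − (Σ(ρt)_A − Σ(ρt)_B) / ρ_m.
Σt_A = 39.03 km; Σt_B = 21.3 km; Σ(ρt)_A = 111.76713; Σ(ρt)_B = 59.6826 (in km·g cm⁻³).
e = (39.03 − 21.3) − (111.76713 − 59.6826) / 3.235 = 1.63 km.

1.63 km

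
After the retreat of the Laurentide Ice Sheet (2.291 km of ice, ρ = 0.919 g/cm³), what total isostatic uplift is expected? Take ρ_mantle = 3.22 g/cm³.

Removing the load lets mantle flow back in; uplift u satisfies ρ_ice t = ρ_m u.
u = t ρ_ice/ρ_m = 2.291 km × 0.919/3.22 = 0.654 km.

0.654 km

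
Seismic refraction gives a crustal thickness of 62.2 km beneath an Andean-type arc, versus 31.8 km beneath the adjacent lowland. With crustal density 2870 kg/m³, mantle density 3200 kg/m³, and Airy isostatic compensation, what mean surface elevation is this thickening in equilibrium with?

3.13 km

Excess crust Δ = 62.2 km − 31.8 km = 30.4 km, split between elevation h and root r with h + r = Δ.
Airy balance ρ_c h = (ρ_m − ρ_c) r gives r = h ρ_c/(ρ_m − ρ_c), so h (1 + ρ_c/(ρ_m − ρ_c)) = Δ, i.e. h = Δ (ρ_m − ρ_c)/ρ_m.
h = 30.4 km × 330/3200 = 3.13 km.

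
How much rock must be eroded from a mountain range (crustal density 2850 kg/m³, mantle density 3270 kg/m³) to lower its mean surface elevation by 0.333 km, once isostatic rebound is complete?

Net drop Δ = e − u = e − e ρ_c/ρ_m = e (ρ_m − ρ_c)/ρ_m.
e = Δ ρ_m/(ρ_m − ρ_c) = 0.333 km × 3270/420 = 2.59 km.

2.59 km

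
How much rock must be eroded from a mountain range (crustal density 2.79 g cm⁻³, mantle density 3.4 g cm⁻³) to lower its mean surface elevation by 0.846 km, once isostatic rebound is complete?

4.72 km

Net drop Δ = e − u = e − e ρ_c/ρ_m = e (ρ_m − ρ_c)/ρ_m.
e = Δ ρ_m/(ρ_m − ρ_c) = 0.846 km × 3.4/0.61 = 4.72 km.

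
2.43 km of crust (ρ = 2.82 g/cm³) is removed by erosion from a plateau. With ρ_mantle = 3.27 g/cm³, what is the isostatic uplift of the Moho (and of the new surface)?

Unloading: uplift u = e ρ_c/ρ_m = 2.43 km × 2.82/3.27 = 2.1 km.

2.1 km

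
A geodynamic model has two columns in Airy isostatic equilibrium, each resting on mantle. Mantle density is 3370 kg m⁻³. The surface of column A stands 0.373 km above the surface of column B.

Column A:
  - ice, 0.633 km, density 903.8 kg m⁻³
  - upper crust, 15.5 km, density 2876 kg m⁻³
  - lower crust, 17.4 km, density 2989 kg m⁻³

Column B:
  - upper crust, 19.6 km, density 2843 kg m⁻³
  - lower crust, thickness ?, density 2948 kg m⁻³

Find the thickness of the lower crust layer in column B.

Take the compensation level at the base of the deeper column (depth z_c below the surface of column A) and equate Σ ρ_i t_i down to z_c; mantle fills any gap and the z_c terms cancel.
Column A: 0.633×903.8 + 15.5×2876 + 17.4×2989 + (z_c − 33.533)×3370
Column B: 0.373×0 + 19.6×2843 + x×2948 + (z_c − 0.373 − 19.6 − x)×3370
The z_c×3370 term appears on both sides and cancels. Collect the known terms of each column as K = Σ(ρt)_known − 3370 × (depth of known layers): K_A = 97158.7054 − 3370×33.533 = −15847.5046; K_B = 55722.8 − 3370×(0.373 + 19.6) = −11586.21.
Balance: K_A = K_B − x×(3370 − 2948), so x = (K_B − K_A)/(3370 − 2948) = 4261.29/422 = 10.1 km.

10.1 km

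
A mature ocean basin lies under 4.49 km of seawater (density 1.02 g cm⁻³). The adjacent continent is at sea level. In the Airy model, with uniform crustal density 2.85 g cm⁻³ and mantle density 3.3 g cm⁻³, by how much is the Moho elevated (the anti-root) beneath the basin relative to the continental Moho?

In Airy isostatic equilibrium: replacing crust with seawater at the top is compensated by replacing crust with mantle at the base: d (ρ_c − ρ_w) = a (ρ_m − ρ_c).
a = d (ρ_c − ρ_w)/(ρ_m − ρ_c) = 4.49 km × 1.83/0.45 = 18.3 km.

18.3 km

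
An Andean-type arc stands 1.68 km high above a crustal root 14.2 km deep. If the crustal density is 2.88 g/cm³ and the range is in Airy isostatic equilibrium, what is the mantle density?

Airy balance: ρ_c h = (ρ_m − ρ_c) r → ρ_m = ρ_c (1 + h/r).
ρ_m = 2.88 × (1 + 1.68 km/14.2 km) = 3.22 g/cm³.

3.22 g/cm³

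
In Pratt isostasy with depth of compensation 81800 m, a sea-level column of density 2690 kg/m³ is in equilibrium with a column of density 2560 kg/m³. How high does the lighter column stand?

ρ_ref D = ρ (D + h) → h = D (ρ_ref − ρ)/ρ.
h = 81800 m × (2690 − 2560)/2560 = 4150 m.

4150 m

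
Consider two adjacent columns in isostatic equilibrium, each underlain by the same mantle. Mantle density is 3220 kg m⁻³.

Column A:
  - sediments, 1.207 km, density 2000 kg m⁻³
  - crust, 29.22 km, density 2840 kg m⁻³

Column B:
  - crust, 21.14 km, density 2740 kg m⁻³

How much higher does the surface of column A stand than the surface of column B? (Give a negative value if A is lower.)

For any compensation level in the mantle, the mantle terms cancel and isostasy reduces to e = (Σt_A − Σt_B) − (Σ(ρt)_A − Σ(ρt)_B) / ρ_m.
Σt_A = 30.427 km; Σt_B = 21.14 km; Σ(ρt)_A = 85398.8; Σ(ρt)_B = 57923.6 (in km·kg m⁻³).
e = (30.427 − 21.14) − (85398.8 − 57923.6) / 3220 = 0.754 km.

0.754 km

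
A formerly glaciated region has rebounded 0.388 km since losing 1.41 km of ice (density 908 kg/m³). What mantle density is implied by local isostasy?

3300 kg/m³

ρ_m = ρ_ice t / u = 908 × 1.41 km/0.388 km = 3300 kg/m³.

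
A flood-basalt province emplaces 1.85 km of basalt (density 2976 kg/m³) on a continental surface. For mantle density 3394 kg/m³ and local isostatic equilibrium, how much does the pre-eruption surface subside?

1.62 km

Subaerial loading: s = t ρ_load / ρ_m.
s = 1.85 km × 2976/3394 = 1.62 km.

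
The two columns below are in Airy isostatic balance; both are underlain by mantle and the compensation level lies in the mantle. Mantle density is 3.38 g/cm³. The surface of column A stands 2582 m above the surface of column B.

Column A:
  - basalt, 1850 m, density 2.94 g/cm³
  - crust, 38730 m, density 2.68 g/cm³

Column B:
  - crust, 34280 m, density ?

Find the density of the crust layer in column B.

2.82 g/cm³

Take the compensation level at the base of the deeper column (depth z_c below the surface of column A) and equate Σ ρ_i t_i down to z_c; mantle fills any gap and the z_c terms cancel.
Column A: 1850×2.94 + 38730×2.68 + (z_c − 40580)×3.38
Column B: 2582×0 + 34280×ρ + (z_c − 2582 − 34280)×3.38
The z_c×3.38 term appears on both sides and cancels. Collect the known terms of each column as K = Σ(ρt)_known − 3.38 × (depth of known layers): K_A = 109235.4 − 3.38×40580 = −27925; K_B = 0 − 3.38×(2582 + 34280) = −124593.56.
Balance: K_A = K_B + 34280×ρ, so ρ = (K_A − K_B)/34280 = 96668.6/34280 = 2.82 g/cm³.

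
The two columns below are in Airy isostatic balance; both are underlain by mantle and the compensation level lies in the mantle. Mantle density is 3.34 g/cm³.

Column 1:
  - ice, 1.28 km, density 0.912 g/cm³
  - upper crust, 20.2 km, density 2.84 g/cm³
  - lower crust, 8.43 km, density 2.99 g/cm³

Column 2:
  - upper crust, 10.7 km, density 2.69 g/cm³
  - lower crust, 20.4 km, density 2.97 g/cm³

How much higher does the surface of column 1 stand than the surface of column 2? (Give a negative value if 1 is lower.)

For any compensation level in the mantle, the mantle terms cancel and isostasy reduces to e = (Σt_1 − Σt_2) − (Σ(ρt)_1 − Σ(ρt)_2) / ρ_m.
Σt_1 = 29.91 km; Σt_2 = 31.1 km; Σ(ρt)_1 = 83.74106; Σ(ρt)_2 = 89.371 (in km·g/cm³).
e = (29.91 − 31.1) − (83.74106 − 89.371) / 3.34 = 0.496 km.

0.496 km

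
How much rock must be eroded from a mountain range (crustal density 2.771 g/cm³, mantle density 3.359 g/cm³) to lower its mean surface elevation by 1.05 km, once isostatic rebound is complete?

6 km

Net drop Δ = e − u = e − e ρ_c/ρ_m = e (ρ_m − ρ_c)/ρ_m.
e = Δ ρ_m/(ρ_m − ρ_c) = 1.05 km × 3.359/0.588 = 6 km.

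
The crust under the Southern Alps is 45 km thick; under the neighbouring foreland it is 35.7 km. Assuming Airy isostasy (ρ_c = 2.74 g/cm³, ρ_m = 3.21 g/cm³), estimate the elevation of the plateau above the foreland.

Excess crust Δ = 45 km − 35.7 km = 9.3 km, split between elevation h and root r with h + r = Δ.
Airy balance ρ_c h = (ρ_m − ρ_c) r gives r = h ρ_c/(ρ_m − ρ_c), so h (1 + ρ_c/(ρ_m − ρ_c)) = Δ, i.e. h = Δ (ρ_m − ρ_c)/ρ_m.
h = 9.3 km × 0.47/3.21 = 1.36 km.

1.36 km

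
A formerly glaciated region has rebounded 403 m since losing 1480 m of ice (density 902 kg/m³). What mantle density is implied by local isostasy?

3310 kg/m³

ρ_m = ρ_ice t / u = 902 × 1480 m/403 m = 3310 kg/m³.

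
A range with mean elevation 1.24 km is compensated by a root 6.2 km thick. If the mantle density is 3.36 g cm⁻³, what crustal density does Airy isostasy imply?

2.8 g cm⁻³

ρ_c h = (ρ_m − ρ_c) r → ρ_c (h + r) = ρ_m r → ρ_c = ρ_m r / (h + r).
ρ_c = 3.36 × 6.2 km / (1.24 km + 6.2 km) = 2.8 g cm⁻³.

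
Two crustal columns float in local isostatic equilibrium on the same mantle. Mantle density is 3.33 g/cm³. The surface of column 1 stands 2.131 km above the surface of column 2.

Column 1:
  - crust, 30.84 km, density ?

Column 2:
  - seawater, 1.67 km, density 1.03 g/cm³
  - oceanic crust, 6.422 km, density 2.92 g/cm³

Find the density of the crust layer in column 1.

Take the compensation level at the base of the deeper column (depth z_c below the surface of column 1) and equate Σ ρ_i t_i down to z_c; mantle fills any gap and the z_c terms cancel.
Column 1: 30.84×ρ + (z_c − 30.84)×3.33
Column 2: 2.131×0 + 1.67×1.03 + 6.422×2.92 + (z_c − 2.131 − 8.092)×3.33
The z_c×3.33 term appears on both sides and cancels. Collect the known terms of each column as K = Σ(ρt)_known − 3.33 × (depth of known layers): K_1 = 0 − 3.33×30.84 = −102.6972; K_2 = 20.47234 − 3.33×(2.131 + 8.092) = −13.57025.
Balance: K_1 + 30.84×ρ = K_2, so ρ = (K_2 − K_1)/30.84 = 89.1269/30.84 = 2.89 g/cm³.

2.89 g/cm³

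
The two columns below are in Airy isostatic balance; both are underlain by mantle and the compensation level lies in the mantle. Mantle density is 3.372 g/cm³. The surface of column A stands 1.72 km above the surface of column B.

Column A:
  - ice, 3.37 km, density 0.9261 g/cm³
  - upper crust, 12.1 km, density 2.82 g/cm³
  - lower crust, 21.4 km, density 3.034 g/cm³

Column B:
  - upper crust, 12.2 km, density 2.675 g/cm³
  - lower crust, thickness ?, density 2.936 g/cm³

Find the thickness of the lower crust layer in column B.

Take the compensation level at the base of the deeper column (depth z_c below the surface of column A) and equate Σ ρ_i t_i down to z_c; mantle fills any gap and the z_c terms cancel.
Column A: 3.37×0.9261 + 12.1×2.82 + 21.4×3.034 + (z_c − 36.87)×3.372
Column B: 1.72×0 + 12.2×2.675 + x×2.936 + (z_c − 1.72 − 12.2 − x)×3.372
The z_c×3.372 term appears on both sides and cancels. Collect the known terms of each column as K = Σ(ρt)_known − 3.372 × (depth of known layers): K_A = 102.170557 − 3.372×36.87 = −22.155083; K_B = 32.635 − 3.372×(1.72 + 12.2) = −14.30324.
Balance: K_A = K_B − x×(3.372 − 2.936), so x = (K_B − K_A)/(3.372 − 2.936) = 7.85184/0.436 = 18 km.

18 km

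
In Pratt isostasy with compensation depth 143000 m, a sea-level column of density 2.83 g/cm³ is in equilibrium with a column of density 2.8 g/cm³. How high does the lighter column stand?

ρ_ref D = ρ (D + h) → h = D (ρ_ref − ρ)/ρ.
h = 143000 m × (2.83 − 2.8)/2.8 = 1530 m.

1530 m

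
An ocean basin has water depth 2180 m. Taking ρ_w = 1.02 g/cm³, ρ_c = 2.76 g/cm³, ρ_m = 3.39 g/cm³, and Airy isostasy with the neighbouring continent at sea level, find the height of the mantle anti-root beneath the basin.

In Airy isostatic equilibrium: replacing crust with seawater at the top is compensated by replacing crust with mantle at the base: d (ρ_c − ρ_w) = a (ρ_m − ρ_c).
a = d (ρ_c − ρ_w)/(ρ_m − ρ_c) = 2180 m × 1.74/0.63 = 6020 m.

6020 m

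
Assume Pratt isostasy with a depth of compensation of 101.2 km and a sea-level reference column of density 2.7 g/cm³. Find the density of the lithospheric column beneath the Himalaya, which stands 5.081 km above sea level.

2.57 g/cm³

Pratt balance: ρ_ref D = ρ (D + h).
ρ = ρ_ref D/(D + h) = 2.7 × 101.2 km/(101.2 km + 5.081 km) = 2.57 g/cm³.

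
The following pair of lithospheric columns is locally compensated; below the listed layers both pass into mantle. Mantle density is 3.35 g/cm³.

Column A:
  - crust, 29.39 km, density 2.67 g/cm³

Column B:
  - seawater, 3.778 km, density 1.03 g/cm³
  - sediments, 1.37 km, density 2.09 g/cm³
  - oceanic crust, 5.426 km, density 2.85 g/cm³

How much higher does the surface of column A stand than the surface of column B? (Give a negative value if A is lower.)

2.02 km

For any compensation level in the mantle, the mantle terms cancel and isostasy reduces to e = (Σt_A − Σt_B) − (Σ(ρt)_A − Σ(ρt)_B) / ρ_m.
Σt_A = 29.39 km; Σt_B = 10.574 km; Σ(ρt)_A = 78.4713; Σ(ρt)_B = 22.21874 (in km·g/cm³).
e = (29.39 − 10.574) − (78.4713 − 22.21874) / 3.35 = 2.02 km.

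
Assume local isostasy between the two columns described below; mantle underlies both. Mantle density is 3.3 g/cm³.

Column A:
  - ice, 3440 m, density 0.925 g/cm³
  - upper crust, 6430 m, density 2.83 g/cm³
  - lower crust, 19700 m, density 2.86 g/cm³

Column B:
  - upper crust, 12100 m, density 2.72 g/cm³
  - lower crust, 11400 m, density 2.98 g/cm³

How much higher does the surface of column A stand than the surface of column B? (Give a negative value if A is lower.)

2790 m

For any compensation level in the mantle, the mantle terms cancel and isostasy reduces to e = (Σt_A − Σt_B) − (Σ(ρt)_A − Σ(ρt)_B) / ρ_m.
Σt_A = 29570 m; Σt_B = 23500 m; Σ(ρt)_A = 77720.9; Σ(ρt)_B = 66884 (in m·g/cm³).
e = (29570 − 23500) − (77720.9 − 66884) / 3.3 = 2790 m.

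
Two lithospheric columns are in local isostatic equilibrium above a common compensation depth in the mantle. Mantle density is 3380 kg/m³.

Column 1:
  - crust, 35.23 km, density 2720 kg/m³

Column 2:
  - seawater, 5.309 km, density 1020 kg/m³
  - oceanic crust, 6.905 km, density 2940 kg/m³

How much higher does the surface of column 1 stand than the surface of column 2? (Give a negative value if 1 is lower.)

For any compensation level in the mantle, the mantle terms cancel and isostasy reduces to e = (Σt_1 − Σt_2) − (Σ(ρt)_1 − Σ(ρt)_2) / ρ_m.
Σt_1 = 35.23 km; Σt_2 = 12.214 km; Σ(ρt)_1 = 95825.6; Σ(ρt)_2 = 25715.88 (in km·kg/m³).
e = (35.23 − 12.214) − (95825.6 − 25715.88) / 3380 = 2.27 km.

2.27 km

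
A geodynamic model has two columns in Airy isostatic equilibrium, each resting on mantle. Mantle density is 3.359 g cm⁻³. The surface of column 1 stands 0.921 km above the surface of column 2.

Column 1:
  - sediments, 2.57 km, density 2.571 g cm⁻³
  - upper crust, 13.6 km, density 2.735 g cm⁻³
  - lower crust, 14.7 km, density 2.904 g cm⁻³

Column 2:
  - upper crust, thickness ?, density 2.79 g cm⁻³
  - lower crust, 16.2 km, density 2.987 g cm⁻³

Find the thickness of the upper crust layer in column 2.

Take the compensation level at the base of the deeper column (depth z_c below the surface of column 1) and equate Σ ρ_i t_i down to z_c; mantle fills any gap and the z_c terms cancel.
Column 1: 2.57×2.571 + 13.6×2.735 + 14.7×2.904 + (z_c − 30.87)×3.359
Column 2: 0.921×0 + x×2.79 + 16.2×2.987 + (z_c − 0.921 − 16.2 − x)×3.359
The z_c×3.359 term appears on both sides and cancels. Collect the known terms of each column as K = Σ(ρt)_known − 3.359 × (depth of known layers): K_1 = 86.49227 − 3.359×30.87 = −17.20006; K_2 = 48.3894 − 3.359×(0.921 + 16.2) = −9.120039.
Balance: K_1 = K_2 − x×(3.359 − 2.79), so x = (K_2 − K_1)/(3.359 − 2.79) = 8.08002/0.569 = 14.2 km.

14.2 km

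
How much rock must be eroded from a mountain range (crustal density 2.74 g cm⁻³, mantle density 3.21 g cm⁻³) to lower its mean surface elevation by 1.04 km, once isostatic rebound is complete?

7.1 km

Net drop Δ = e − u = e − e ρ_c/ρ_m = e (ρ_m − ρ_c)/ρ_m.
e = Δ ρ_m/(ρ_m − ρ_c) = 1.04 km × 3.21/0.47 = 7.1 km.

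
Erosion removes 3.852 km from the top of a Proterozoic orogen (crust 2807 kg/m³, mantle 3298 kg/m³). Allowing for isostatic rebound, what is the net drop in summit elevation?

0.573 km

Rebound u = e ρ_c/ρ_m = 3.852 km × 2807/3298 = 3.279 km.
Net surface drop = e − u = 3.852 km − 3.279 km = e (ρ_m − ρ_c)/ρ_m = 0.573 km.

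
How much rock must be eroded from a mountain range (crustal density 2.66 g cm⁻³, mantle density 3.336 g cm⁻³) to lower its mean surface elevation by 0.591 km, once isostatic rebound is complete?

Net drop Δ = e − u = e − e ρ_c/ρ_m = e (ρ_m − ρ_c)/ρ_m.
e = Δ ρ_m/(ρ_m − ρ_c) = 0.591 km × 3.336/0.676 = 2.92 km.

2.92 km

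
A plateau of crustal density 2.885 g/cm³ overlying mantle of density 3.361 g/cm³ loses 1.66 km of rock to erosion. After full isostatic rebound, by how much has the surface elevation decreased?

Rebound u = e ρ_c/ρ_m = 1.66 km × 2.885/3.361 = 1.425 km.
Net surface drop = e − u = 1.66 km − 1.425 km = e (ρ_m − ρ_c)/ρ_m = 0.235 km.

0.235 km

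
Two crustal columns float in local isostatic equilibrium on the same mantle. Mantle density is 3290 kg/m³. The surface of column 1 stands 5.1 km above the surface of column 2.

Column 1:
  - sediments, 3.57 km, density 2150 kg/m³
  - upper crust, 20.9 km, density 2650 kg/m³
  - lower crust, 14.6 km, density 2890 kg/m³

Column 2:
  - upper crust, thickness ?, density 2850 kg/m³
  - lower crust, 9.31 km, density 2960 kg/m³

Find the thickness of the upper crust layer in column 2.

7.81 km

Take the compensation level at the base of the deeper column (depth z_c below the surface of column 1) and equate Σ ρ_i t_i down to z_c; mantle fills any gap and the z_c terms cancel.
Column 1: 3.57×2150 + 20.9×2650 + 14.6×2890 + (z_c − 39.07)×3290
Column 2: 5.1×0 + x×2850 + 9.31×2960 + (z_c − 5.1 − 9.31 − x)×3290
The z_c×3290 term appears on both sides and cancels. Collect the known terms of each column as K = Σ(ρt)_known − 3290 × (depth of known layers): K_1 = 105254.5 − 3290×39.07 = −23285.8; K_2 = 27557.6 − 3290×(5.1 + 9.31) = −19851.3.
Balance: K_1 = K_2 − x×(3290 − 2850), so x = (K_2 − K_1)/(3290 − 2850) = 3434.5/440 = 7.81 km.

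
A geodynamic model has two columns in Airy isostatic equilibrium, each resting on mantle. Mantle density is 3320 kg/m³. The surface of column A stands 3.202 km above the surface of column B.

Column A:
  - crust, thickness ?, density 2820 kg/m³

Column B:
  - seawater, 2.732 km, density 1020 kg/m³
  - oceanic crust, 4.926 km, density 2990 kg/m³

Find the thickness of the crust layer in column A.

Take the compensation level at the base of the deeper column (depth z_c below the surface of column A) and equate Σ ρ_i t_i down to z_c; mantle fills any gap and the z_c terms cancel.
Column A: x×2820 + (z_c − 0 − x)×3320
Column B: 3.202×0 + 2.732×1020 + 4.926×2990 + (z_c − 3.202 − 7.658)×3320
The z_c×3320 term appears on both sides and cancels. Collect the known terms of each column as K = Σ(ρt)_known − 3320 × (depth of known layers): K_A = 0 − 3320×0 = 0; K_B = 17515.38 − 3320×(3.202 + 7.658) = −18539.82.
Balance: K_A − x×(3320 − 2820) = K_B, so x = (K_A − K_B)/(3320 − 2820) = 18539.8/500 = 37.1 km.

37.1 km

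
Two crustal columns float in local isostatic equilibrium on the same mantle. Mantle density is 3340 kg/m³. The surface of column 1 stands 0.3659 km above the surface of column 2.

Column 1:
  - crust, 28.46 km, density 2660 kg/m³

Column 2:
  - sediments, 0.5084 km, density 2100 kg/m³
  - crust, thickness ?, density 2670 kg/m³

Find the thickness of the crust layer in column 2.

Take the compensation level at the base of the deeper column (depth z_c below the surface of column 1) and equate Σ ρ_i t_i down to z_c; mantle fills any gap and the z_c terms cancel.
Column 1: 28.46×2660 + (z_c − 28.46)×3340
Column 2: 0.3659×0 + 0.5084×2100 + x×2670 + (z_c − 0.3659 − 0.5084 − x)×3340
The z_c×3340 term appears on both sides and cancels. Collect the known terms of each column as K = Σ(ρt)_known − 3340 × (depth of known layers): K_1 = 75703.6 − 3340×28.46 = −19352.8; K_2 = 1067.64 − 3340×(0.3659 + 0.5084) = −1852.522.
Balance: K_1 = K_2 − x×(3340 − 2670), so x = (K_2 − K_1)/(3340 − 2670) = 17500.3/670 = 26.1 km.

26.1 km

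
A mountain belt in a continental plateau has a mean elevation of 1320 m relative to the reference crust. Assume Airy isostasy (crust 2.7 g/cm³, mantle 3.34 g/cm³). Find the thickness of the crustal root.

5570 m

In Airy isostatic equilibrium: the weight of the topography is balanced by the buoyancy of the root, ρ_c h = (ρ_m − ρ_c) r.
r = h · ρ_c / (ρ_m − ρ_c) = 1320 m × 2.7 / (3.34 − 2.7) = 5570 m.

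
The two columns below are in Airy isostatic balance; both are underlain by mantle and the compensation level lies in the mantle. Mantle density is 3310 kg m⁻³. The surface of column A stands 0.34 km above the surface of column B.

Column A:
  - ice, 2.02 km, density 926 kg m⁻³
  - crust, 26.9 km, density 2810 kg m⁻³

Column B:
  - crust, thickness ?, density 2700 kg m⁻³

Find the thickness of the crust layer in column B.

Take the compensation level at the base of the deeper column (depth z_c below the surface of column A) and equate Σ ρ_i t_i down to z_c; mantle fills any gap and the z_c terms cancel.
Column A: 2.02×926 + 26.9×2810 + (z_c − 28.92)×3310
Column B: 0.34×0 + x×2700 + (z_c − 0.34 − 0 − x)×3310
The z_c×3310 term appears on both sides and cancels. Collect the known terms of each column as K = Σ(ρt)_known − 3310 × (depth of known layers): K_A = 77459.52 − 3310×28.92 = −18265.68; K_B = 0 − 3310×(0.34 + 0) = −1125.4.
Balance: K_A = K_B − x×(3310 − 2700), so x = (K_B − K_A)/(3310 − 2700) = 17140.3/610 = 28.1 km.

28.1 km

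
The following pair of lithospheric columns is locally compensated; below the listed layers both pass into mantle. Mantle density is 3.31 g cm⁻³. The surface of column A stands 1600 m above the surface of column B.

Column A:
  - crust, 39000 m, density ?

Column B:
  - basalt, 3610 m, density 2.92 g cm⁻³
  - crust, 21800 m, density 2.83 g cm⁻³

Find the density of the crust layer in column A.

2.87 g cm⁻³

Take the compensation level at the base of the deeper column (depth z_c below the surface of column A) and equate Σ ρ_i t_i down to z_c; mantle fills any gap and the z_c terms cancel.
Column A: 39000×ρ + (z_c − 39000)×3.31
Column B: 1600×0 + 3610×2.92 + 21800×2.83 + (z_c − 1600 − 25410)×3.31
The z_c×3.31 term appears on both sides and cancels. Collect the known terms of each column as K = Σ(ρt)_known − 3.31 × (depth of known layers): K_A = 0 − 3.31×39000 = −129090; K_B = 72235.2 − 3.31×(1600 + 25410) = −17167.9.
Balance: K_A + 39000×ρ = K_B, so ρ = (K_B − K_A)/39000 = 111922/39000 = 2.87 g cm⁻³.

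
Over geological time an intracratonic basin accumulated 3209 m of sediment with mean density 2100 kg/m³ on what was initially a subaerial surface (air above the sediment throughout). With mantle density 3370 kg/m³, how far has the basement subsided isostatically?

Subaerial load: s = t ρ_sed / ρ_m = 3209 m × 2100/3370 = 2000 m.

2000 m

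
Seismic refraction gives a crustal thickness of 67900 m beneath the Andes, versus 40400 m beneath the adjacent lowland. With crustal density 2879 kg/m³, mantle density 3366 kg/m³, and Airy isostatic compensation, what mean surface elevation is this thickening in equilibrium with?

Excess crust Δ = 67900 m − 40400 m = 27500 m, split between elevation h and root r with h + r = Δ.
Airy balance ρ_c h = (ρ_m − ρ_c) r gives r = h ρ_c/(ρ_m − ρ_c), so h (1 + ρ_c/(ρ_m − ρ_c)) = Δ, i.e. h = Δ (ρ_m − ρ_c)/ρ_m.
h = 27500 m × 487/3366 = 3980 m.

3980 m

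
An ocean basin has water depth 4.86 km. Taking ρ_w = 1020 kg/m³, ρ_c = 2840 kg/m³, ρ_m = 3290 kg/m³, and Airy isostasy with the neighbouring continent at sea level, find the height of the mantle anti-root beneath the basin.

19.7 km

By Archimedes' principle applied to the lithosphere: replacing crust with seawater at the top is compensated by replacing crust with mantle at the base: d (ρ_c − ρ_w) = a (ρ_m − ρ_c).
a = d (ρ_c − ρ_w)/(ρ_m − ρ_c) = 4.86 km × 1820/450 = 19.7 km.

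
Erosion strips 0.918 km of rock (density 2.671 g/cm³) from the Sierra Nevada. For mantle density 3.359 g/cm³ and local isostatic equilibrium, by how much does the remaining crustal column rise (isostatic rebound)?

0.73 km

Unloading: uplift u = e ρ_c/ρ_m = 0.918 km × 2.671/3.359 = 0.73 km.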